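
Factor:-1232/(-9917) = 2^4*7^1*11^1*47^( - 1 ) * 211^(-1) 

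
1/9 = 1/9 = 0.11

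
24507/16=24507/16 =1531.69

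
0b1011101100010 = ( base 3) 22012201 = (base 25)9eb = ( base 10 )5986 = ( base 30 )6jg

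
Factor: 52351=13^1 * 4027^1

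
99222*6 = 595332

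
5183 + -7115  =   - 1932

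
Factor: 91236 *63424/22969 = 2^8*3^1* 103^( - 1)*223^( - 1 )*991^1*7603^1 = 5786552064/22969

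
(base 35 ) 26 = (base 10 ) 76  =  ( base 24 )34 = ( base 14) 56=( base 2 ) 1001100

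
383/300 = 1+83/300 = 1.28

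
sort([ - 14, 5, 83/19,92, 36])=[  -  14, 83/19,5, 36 , 92 ] 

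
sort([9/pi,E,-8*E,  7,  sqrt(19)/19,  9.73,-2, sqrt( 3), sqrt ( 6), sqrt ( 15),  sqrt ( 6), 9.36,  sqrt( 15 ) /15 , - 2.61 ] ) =[ - 8*E, - 2.61,-2, sqrt( 19)/19,sqrt(15) /15, sqrt( 3),sqrt( 6 ),sqrt(6),E , 9/pi, sqrt(15), 7,9.36,  9.73 ] 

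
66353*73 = 4843769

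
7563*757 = 5725191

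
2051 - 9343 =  - 7292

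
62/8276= 31/4138 = 0.01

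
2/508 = 1/254 = 0.00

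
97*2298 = 222906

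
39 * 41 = 1599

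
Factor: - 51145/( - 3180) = 2^( - 2)*3^( - 1)*193^1 =193/12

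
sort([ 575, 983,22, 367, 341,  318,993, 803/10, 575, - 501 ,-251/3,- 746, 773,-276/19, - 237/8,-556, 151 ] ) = [-746, - 556,  -  501, - 251/3,- 237/8, -276/19, 22, 803/10,151 , 318,341, 367, 575,575,773,983,993]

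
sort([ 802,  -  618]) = [ - 618, 802] 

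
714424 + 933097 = 1647521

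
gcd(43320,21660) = 21660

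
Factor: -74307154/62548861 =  - 2^1*67^1*554531^1*62548861^(-1 )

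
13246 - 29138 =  - 15892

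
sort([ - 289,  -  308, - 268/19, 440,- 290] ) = [ - 308 , - 290 ,-289,  -  268/19,440]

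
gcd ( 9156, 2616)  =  1308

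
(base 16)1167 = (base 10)4455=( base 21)a23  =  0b1000101100111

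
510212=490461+19751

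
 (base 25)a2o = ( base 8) 14264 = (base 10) 6324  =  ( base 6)45140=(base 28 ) 81o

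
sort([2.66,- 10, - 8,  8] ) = [ - 10, - 8, 2.66,8 ]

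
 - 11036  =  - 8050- 2986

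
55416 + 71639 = 127055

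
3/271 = 3/271= 0.01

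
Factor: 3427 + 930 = 4357^1 = 4357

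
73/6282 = 73/6282 = 0.01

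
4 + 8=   12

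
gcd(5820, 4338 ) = 6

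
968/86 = 484/43 = 11.26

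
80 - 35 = 45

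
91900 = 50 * 1838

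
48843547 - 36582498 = 12261049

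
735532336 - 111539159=623993177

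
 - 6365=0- 6365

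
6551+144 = 6695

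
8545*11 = 93995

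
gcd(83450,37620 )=10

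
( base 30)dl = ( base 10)411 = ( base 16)19b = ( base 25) GB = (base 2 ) 110011011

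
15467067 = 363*42609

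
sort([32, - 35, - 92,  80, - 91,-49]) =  [- 92 ,-91, -49, - 35 , 32, 80 ] 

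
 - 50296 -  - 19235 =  - 31061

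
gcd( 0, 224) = 224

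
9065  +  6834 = 15899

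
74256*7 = 519792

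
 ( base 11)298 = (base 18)117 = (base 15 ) 184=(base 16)15D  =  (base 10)349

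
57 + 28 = 85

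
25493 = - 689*( - 37 )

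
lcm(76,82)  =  3116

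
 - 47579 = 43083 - 90662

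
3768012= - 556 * ( - 6777 ) 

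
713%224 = 41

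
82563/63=27521/21 = 1310.52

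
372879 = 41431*9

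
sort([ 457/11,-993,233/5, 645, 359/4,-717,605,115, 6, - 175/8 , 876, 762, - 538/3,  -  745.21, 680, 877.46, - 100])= [ - 993, - 745.21,  -  717,-538/3, - 100 ,-175/8, 6, 457/11,233/5, 359/4, 115,  605,645, 680, 762, 876, 877.46]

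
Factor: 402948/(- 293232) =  - 819/596 = - 2^( - 2 )*3^2*7^1*13^1* 149^( - 1 ) 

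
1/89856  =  1/89856  =  0.00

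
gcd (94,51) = 1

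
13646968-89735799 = -76088831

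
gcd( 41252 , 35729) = 1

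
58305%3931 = 3271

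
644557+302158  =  946715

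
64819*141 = 9139479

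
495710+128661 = 624371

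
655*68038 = 44564890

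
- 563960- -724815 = 160855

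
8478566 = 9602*883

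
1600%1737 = 1600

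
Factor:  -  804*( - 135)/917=108540/917 = 2^2*3^4*5^1*7^( - 1)*67^1 * 131^( - 1)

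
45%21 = 3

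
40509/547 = 40509/547 = 74.06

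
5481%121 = 36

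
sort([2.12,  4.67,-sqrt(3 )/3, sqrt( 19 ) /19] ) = [  -  sqrt(3 ) /3, sqrt (19) /19, 2.12,  4.67]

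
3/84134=3/84134 = 0.00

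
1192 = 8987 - 7795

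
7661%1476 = 281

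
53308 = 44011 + 9297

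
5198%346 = 8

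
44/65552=11/16388= 0.00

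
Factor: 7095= 3^1*5^1*11^1 * 43^1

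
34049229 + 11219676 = 45268905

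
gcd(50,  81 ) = 1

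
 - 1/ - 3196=1/3196=0.00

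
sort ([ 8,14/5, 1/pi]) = [1/pi, 14/5,  8]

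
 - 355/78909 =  - 355/78909= - 0.00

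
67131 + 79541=146672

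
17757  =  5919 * 3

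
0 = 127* 0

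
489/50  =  9 + 39/50 = 9.78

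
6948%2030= 858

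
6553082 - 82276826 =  - 75723744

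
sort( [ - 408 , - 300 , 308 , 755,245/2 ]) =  [-408, - 300, 245/2, 308 , 755 ]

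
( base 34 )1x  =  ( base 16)43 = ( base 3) 2111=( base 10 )67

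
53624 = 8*6703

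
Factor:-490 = - 2^1*5^1*7^2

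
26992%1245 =847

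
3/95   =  3/95 = 0.03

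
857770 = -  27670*(  -  31)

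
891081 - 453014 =438067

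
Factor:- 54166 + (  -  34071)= - 88237^1=- 88237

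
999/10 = 99+9/10 = 99.90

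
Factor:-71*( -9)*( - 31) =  - 3^2 * 31^1 * 71^1 = - 19809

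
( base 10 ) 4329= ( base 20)ag9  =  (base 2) 1000011101001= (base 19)big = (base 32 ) 479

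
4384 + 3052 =7436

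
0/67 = 0= 0.00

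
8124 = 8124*1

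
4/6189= 4/6189 =0.00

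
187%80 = 27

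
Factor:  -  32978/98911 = -2^1*11^1*1499^1*98911^( - 1)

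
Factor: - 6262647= - 3^1*17^1*19^1*23^1*281^1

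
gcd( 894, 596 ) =298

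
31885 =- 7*(-4555)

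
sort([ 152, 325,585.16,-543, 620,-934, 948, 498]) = [ - 934,-543,152,325,498,585.16,620, 948]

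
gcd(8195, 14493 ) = 1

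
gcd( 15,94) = 1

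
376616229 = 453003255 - 76387026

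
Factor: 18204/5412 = 11^(  -  1)*37^1 = 37/11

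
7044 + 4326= 11370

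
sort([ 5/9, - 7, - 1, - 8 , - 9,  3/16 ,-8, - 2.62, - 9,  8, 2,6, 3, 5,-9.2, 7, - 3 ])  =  [ -9.2, - 9, - 9, - 8, - 8 , - 7, - 3,  -  2.62, - 1, 3/16 , 5/9, 2,3, 5,6, 7, 8] 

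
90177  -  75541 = 14636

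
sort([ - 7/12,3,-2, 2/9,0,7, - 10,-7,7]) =[ - 10, - 7, - 2, - 7/12,0, 2/9,  3, 7,7]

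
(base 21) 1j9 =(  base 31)rc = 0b1101010001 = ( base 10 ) 849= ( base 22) 1gd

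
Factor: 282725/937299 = 3^( - 1 )*5^2*11^( - 1)*43^1 * 263^1 * 28403^(- 1)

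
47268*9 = 425412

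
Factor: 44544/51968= 2^1*3^1* 7^( - 1) = 6/7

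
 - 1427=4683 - 6110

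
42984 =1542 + 41442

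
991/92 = 10  +  71/92 = 10.77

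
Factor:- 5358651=-3^1*1786217^1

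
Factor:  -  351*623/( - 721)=31239/103 = 3^3  *  13^1 * 89^1*103^( - 1)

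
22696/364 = 5674/91 = 62.35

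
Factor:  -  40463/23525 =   -  43/25  =  - 5^ (  -  2 )*43^1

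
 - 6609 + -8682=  - 15291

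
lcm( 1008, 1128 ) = 47376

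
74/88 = 37/44 = 0.84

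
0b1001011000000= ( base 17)GA6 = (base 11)3674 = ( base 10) 4800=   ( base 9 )6523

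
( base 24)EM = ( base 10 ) 358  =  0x166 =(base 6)1354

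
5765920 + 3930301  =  9696221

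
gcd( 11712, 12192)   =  96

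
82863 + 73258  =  156121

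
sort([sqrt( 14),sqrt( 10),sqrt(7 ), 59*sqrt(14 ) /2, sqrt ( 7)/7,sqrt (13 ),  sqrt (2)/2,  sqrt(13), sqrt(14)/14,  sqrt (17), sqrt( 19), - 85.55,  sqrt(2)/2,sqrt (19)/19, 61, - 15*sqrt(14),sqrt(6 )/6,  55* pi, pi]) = [ - 85.55, - 15*sqrt(14),sqrt( 19)/19 , sqrt( 14) /14,  sqrt(7)/7,sqrt(6 )/6, sqrt( 2)/2, sqrt( 2)/2,sqrt(  7 ),pi , sqrt( 10 ),sqrt(13), sqrt(13),sqrt(14 ), sqrt (17 ),sqrt( 19 ),61 , 59* sqrt(14)/2,55*pi ]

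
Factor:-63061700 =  - 2^2*5^2*13^1*179^1*271^1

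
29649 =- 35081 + 64730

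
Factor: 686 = 2^1 * 7^3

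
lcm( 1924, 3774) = 98124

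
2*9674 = 19348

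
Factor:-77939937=-3^2 * 2203^1*3931^1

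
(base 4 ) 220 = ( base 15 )2a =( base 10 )40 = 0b101000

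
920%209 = 84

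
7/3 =2 + 1/3 = 2.33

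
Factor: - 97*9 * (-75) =3^3 * 5^2 * 97^1 = 65475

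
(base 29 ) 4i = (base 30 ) 4E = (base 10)134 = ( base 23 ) 5J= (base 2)10000110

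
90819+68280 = 159099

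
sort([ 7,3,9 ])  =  [ 3,  7, 9] 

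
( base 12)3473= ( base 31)62j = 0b1011011010111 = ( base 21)D59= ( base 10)5847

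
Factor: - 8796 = -2^2*3^1*733^1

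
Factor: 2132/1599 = 2^2 *3^(-1 )  =  4/3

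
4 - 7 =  - 3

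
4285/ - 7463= - 4285/7463 = - 0.57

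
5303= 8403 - 3100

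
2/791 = 2/791 =0.00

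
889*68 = 60452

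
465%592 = 465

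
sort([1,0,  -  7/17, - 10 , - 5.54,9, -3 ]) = [  -  10,-5.54, - 3, -7/17 , 0, 1,9]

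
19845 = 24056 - 4211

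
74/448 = 37/224 = 0.17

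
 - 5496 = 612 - 6108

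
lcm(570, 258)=24510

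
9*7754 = 69786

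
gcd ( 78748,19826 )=2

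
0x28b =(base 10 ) 651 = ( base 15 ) 2d6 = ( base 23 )157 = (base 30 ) ll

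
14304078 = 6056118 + 8247960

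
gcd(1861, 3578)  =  1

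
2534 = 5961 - 3427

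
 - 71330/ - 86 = 35665/43 = 829.42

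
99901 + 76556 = 176457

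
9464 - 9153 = 311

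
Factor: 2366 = 2^1*7^1*13^2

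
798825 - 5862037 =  -5063212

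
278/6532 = 139/3266 = 0.04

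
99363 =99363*1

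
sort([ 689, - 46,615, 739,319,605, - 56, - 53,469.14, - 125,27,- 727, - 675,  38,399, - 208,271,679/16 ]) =[ - 727, - 675, - 208,-125, - 56, - 53,- 46, 27,38,679/16,271,319,399, 469.14, 605,615, 689,739 ]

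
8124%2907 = 2310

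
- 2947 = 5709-8656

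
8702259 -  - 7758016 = 16460275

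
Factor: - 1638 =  - 2^1*3^2*7^1*13^1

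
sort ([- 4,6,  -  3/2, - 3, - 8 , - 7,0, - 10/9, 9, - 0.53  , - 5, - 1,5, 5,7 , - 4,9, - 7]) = [  -  8, - 7, - 7 , - 5,- 4, -4, - 3, - 3/2, - 10/9, -1,-0.53, 0, 5, 5,  6, 7, 9, 9 ]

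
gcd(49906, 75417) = 1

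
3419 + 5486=8905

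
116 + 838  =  954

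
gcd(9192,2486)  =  2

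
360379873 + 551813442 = 912193315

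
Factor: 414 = 2^1*3^2*23^1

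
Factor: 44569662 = 2^1*3^1*59^1 * 137^1*919^1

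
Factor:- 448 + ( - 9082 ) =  - 2^1 * 5^1*953^1 = - 9530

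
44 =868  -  824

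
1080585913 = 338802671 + 741783242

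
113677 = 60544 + 53133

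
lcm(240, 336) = 1680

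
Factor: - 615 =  - 3^1 * 5^1*41^1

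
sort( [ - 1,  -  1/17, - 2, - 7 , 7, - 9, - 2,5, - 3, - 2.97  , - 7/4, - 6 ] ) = [-9, - 7, - 6, - 3, - 2.97, - 2, - 2, - 7/4,  -  1, - 1/17,5,  7]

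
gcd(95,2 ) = 1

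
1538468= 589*2612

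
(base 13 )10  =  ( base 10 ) 13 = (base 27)D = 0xD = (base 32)d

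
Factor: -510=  - 2^1*3^1 * 5^1*17^1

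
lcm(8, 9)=72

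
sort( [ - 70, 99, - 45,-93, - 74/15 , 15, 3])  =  [ - 93, - 70, - 45, - 74/15, 3 , 15, 99]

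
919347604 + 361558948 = 1280906552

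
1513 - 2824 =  - 1311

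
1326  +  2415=3741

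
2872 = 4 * 718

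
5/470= 1/94  =  0.01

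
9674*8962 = 86698388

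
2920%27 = 4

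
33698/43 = 783+ 29/43 = 783.67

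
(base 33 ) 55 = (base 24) 72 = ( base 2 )10101010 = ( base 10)170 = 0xAA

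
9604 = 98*98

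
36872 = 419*88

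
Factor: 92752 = 2^4*11^1*17^1*31^1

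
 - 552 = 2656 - 3208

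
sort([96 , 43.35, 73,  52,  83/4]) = [ 83/4,43.35,52, 73,96] 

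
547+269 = 816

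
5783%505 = 228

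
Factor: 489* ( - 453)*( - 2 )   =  443034 = 2^1 * 3^2*151^1*163^1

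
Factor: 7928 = 2^3 * 991^1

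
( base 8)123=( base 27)32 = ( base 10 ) 83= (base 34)2F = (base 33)2H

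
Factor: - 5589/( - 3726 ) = 3/2 = 2^( - 1)*3^1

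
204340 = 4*51085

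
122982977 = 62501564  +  60481413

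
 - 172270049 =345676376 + -517946425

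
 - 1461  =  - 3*487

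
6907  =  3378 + 3529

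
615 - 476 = 139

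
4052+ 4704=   8756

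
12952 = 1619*8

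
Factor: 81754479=3^2 * 17^1 * 47^1 * 11369^1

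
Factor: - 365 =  - 5^1*73^1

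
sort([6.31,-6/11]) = [-6/11,6.31]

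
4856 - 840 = 4016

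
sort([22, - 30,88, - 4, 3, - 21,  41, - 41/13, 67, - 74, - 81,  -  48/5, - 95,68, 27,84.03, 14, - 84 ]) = [-95, -84, - 81, - 74, - 30, - 21, - 48/5 , - 4,  -  41/13,3, 14,22,27,41,67,68,84.03,88 ]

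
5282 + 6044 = 11326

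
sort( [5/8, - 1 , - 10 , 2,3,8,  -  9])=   [ -10, - 9 , - 1 , 5/8,2,3 , 8 ] 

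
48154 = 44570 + 3584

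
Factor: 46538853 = 3^1*15512951^1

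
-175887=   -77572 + -98315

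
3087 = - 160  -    -  3247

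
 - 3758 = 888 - 4646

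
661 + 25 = 686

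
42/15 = 2 + 4/5 =2.80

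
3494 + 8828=12322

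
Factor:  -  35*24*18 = -2^4*3^3*5^1*7^1  =  - 15120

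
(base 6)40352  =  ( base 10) 5324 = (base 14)1D24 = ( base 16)14cc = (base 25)8CO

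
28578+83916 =112494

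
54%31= 23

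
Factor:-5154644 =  - 2^2*11^1*193^1*607^1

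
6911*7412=51224332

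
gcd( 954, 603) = 9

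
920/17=54 + 2/17 = 54.12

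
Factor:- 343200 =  - 2^5*3^1 * 5^2*11^1* 13^1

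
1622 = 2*811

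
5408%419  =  380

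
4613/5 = 4613/5= 922.60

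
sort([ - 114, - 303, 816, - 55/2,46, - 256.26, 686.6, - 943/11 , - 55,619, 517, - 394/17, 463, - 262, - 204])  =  [ - 303, - 262, - 256.26, - 204, - 114, - 943/11, - 55, - 55/2, - 394/17, 46, 463,517, 619,686.6, 816] 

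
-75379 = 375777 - 451156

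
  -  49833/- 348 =16611/116 = 143.20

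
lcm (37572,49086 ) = 3043332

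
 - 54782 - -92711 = 37929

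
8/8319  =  8/8319=0.00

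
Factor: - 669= -3^1*223^1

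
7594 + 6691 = 14285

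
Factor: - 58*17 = - 986= - 2^1*17^1*29^1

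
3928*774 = 3040272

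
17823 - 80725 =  -62902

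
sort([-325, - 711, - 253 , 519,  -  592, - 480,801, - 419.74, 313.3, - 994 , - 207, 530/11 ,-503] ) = [ - 994, - 711, - 592  , - 503, - 480, - 419.74, - 325 , - 253, - 207 , 530/11 , 313.3,519,801]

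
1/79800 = 1/79800=0.00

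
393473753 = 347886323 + 45587430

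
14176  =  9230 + 4946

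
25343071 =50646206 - 25303135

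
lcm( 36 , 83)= 2988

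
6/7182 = 1/1197 = 0.00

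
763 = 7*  109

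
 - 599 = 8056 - 8655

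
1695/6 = 565/2 = 282.50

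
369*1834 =676746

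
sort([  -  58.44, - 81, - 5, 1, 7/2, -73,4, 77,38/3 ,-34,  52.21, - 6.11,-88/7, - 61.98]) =[-81, - 73, - 61.98, - 58.44, - 34,-88/7,-6.11, - 5,1, 7/2,4,38/3,52.21,77] 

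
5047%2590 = 2457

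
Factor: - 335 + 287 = -48 =- 2^4*3^1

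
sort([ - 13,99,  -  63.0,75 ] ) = [  -  63.0,-13 , 75,99] 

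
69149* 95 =6569155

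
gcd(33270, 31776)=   6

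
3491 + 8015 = 11506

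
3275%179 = 53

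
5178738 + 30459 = 5209197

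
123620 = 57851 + 65769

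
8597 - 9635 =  - 1038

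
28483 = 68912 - 40429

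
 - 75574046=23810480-99384526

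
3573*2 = 7146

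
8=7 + 1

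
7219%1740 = 259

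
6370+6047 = 12417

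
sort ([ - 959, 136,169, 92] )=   [ - 959, 92 , 136, 169 ] 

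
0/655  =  0 = 0.00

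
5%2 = 1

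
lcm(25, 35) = 175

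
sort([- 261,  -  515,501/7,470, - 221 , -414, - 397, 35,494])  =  [ - 515,- 414, - 397, - 261, - 221, 35 , 501/7,470,494]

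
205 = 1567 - 1362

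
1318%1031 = 287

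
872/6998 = 436/3499 = 0.12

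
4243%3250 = 993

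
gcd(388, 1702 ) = 2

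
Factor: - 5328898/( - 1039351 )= 2^1*1039351^( - 1 )*2664449^1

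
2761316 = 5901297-3139981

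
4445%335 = 90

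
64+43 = 107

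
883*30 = 26490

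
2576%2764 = 2576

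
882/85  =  10 + 32/85=   10.38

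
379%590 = 379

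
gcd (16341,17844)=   3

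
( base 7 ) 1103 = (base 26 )f5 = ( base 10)395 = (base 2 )110001011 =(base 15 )1B5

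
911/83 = 10 + 81/83 = 10.98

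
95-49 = 46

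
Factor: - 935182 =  - 2^1*467591^1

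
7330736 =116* 63196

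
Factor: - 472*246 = -2^4*3^1*41^1*59^1  =  - 116112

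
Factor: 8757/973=3^2=9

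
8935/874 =8935/874 = 10.22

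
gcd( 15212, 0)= 15212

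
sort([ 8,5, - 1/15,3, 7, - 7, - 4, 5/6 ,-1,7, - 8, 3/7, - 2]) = [  -  8,  -  7, - 4 , - 2,-1, - 1/15,3/7,5/6,3,5,  7,7,8] 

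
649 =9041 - 8392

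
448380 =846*530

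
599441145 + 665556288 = 1264997433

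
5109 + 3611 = 8720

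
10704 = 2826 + 7878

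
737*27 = 19899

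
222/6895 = 222/6895 = 0.03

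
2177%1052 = 73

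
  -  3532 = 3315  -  6847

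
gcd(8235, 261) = 9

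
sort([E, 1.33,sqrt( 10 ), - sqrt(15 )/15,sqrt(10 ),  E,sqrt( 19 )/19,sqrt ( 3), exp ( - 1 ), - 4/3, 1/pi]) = [ - 4/3, - sqrt( 15 )/15,sqrt(19) /19,1/pi,  exp( - 1 ),1.33, sqrt( 3),E,E,  sqrt (10 ), sqrt( 10 ) ] 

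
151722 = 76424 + 75298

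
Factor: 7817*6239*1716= 2^2 * 3^1*11^1*13^1 * 17^1*367^1*7817^1=83689771308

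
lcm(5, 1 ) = 5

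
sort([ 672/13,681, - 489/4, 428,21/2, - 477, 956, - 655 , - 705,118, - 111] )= [ - 705,  -  655, -477,-489/4 , - 111,21/2 , 672/13, 118,428 , 681 , 956] 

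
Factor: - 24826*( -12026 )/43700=5^( - 2 )*7^1*19^( - 1)  *23^ (-1)*859^1*12413^1 = 74639369/10925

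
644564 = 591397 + 53167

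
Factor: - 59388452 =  - 2^2*19^1*781427^1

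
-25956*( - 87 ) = 2258172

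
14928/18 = 2488/3= 829.33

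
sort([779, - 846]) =[ - 846, 779 ] 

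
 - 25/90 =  -5/18 = - 0.28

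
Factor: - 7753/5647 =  - 5647^(-1 ) * 7753^1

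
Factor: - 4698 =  - 2^1*3^4  *29^1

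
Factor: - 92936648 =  - 2^3 * 7^1 * 29^1*89^1*643^1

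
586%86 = 70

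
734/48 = 15 + 7/24 = 15.29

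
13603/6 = 2267+1/6 = 2267.17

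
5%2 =1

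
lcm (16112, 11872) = 225568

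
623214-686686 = -63472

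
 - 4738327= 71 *( - 66737 ) 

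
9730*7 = 68110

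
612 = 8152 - 7540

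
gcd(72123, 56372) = 829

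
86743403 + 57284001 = 144027404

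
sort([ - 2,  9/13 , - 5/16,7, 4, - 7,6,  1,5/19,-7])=[-7 ,-7, - 2,-5/16,5/19,9/13, 1, 4 , 6, 7 ] 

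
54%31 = 23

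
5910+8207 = 14117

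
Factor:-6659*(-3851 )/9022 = 25643809/9022 = 2^( - 1 )*13^(  -  1 ) * 347^(  -  1 )*3851^1*6659^1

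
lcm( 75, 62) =4650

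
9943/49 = 202 +45/49 = 202.92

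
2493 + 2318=4811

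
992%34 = 6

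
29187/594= 1081/22 = 49.14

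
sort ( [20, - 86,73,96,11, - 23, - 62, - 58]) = [- 86, - 62, - 58, - 23, 11,20, 73, 96 ] 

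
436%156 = 124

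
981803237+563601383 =1545404620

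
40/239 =40/239= 0.17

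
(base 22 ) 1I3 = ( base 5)12013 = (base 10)883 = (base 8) 1563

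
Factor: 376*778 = 2^4*47^1*389^1 = 292528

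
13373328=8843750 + 4529578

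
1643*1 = 1643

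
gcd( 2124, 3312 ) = 36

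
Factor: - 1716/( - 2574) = 2^1*3^(- 1 ) = 2/3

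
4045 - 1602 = 2443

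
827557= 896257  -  68700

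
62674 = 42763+19911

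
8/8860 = 2/2215 = 0.00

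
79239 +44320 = 123559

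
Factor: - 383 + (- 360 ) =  - 743^1 = - 743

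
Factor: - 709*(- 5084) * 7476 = 26947660656 = 2^4*3^1*7^1*31^1 * 41^1*89^1*709^1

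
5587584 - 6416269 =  - 828685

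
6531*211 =1378041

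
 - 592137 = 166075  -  758212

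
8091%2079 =1854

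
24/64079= 24/64079 = 0.00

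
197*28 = 5516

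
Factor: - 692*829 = -2^2*173^1 * 829^1 =- 573668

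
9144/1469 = 6 + 330/1469  =  6.22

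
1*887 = 887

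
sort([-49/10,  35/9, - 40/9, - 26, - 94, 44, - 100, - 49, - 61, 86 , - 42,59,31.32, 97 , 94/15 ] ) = [ - 100 ,- 94, - 61, - 49,  -  42,  -  26,-49/10, - 40/9,35/9, 94/15,  31.32, 44, 59, 86, 97]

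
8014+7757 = 15771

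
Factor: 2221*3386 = 7520306  =  2^1*1693^1*2221^1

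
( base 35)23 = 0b1001001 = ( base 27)2j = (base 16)49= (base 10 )73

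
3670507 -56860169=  - 53189662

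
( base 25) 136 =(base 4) 23002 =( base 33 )ld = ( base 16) 2c2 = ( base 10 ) 706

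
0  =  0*35646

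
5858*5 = 29290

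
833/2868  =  833/2868 = 0.29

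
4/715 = 4/715= 0.01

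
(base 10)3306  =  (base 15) EA6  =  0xcea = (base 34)2t8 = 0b110011101010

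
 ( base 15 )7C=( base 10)117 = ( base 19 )63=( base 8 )165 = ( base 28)45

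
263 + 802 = 1065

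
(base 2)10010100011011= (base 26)E19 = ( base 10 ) 9499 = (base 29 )b8g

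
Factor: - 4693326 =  - 2^1*3^1*11^1*17^1*47^1*89^1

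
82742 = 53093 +29649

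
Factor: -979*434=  - 2^1 * 7^1 * 11^1*31^1 * 89^1 = -424886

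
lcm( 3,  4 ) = 12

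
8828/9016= 2207/2254 = 0.98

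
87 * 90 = 7830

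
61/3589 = 61/3589 = 0.02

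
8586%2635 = 681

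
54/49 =1 + 5/49= 1.10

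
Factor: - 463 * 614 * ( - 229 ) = 2^1*229^1*307^1*463^1 = 65100578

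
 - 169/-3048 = 169/3048  =  0.06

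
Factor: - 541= -541^1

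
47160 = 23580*2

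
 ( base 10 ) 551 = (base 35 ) FQ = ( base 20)17B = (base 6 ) 2315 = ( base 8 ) 1047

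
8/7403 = 8/7403 =0.00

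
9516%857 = 89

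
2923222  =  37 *79006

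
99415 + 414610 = 514025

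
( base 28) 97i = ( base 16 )1c66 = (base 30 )82a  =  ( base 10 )7270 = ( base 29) 8IK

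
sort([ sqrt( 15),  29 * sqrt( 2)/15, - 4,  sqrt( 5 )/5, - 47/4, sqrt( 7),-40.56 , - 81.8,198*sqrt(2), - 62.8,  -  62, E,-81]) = [ - 81.8, - 81,  -  62.8,-62, - 40.56, - 47/4, - 4, sqrt( 5)/5, sqrt (7), E,  29*sqrt( 2)/15,sqrt(15) , 198 * sqrt( 2)]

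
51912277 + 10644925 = 62557202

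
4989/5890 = 4989/5890 = 0.85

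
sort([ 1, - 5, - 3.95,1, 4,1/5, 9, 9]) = [ - 5, - 3.95,1/5, 1, 1, 4, 9,  9] 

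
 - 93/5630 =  - 1 + 5537/5630=- 0.02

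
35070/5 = 7014 =7014.00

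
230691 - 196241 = 34450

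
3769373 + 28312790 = 32082163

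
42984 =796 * 54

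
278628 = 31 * 8988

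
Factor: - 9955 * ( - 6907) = 68759185 = 5^1*11^1 * 181^1*6907^1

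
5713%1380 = 193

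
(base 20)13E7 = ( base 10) 9487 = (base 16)250f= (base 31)9r1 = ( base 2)10010100001111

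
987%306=69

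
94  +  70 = 164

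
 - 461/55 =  - 461/55 = - 8.38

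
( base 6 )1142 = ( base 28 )9Q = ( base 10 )278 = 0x116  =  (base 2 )100010110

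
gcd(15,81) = 3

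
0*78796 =0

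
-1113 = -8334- - 7221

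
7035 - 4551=2484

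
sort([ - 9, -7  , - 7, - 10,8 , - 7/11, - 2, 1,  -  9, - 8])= [ - 10, - 9, - 9, - 8, - 7, - 7, - 2 , - 7/11,1,8]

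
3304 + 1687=4991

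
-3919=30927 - 34846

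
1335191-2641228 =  - 1306037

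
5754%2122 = 1510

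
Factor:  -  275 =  - 5^2 *11^1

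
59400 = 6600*9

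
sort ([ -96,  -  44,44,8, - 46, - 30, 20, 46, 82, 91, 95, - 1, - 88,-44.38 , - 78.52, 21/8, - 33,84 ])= [- 96, - 88, -78.52, - 46, - 44.38, - 44,-33, - 30, - 1,21/8,8,  20,44,  46, 82, 84,91,  95 ] 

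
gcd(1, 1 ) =1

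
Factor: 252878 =2^1*227^1* 557^1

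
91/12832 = 91/12832 = 0.01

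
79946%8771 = 1007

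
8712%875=837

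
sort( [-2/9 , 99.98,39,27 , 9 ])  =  [  -  2/9,9,27,39,99.98]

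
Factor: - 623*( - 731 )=7^1*17^1*43^1*89^1 = 455413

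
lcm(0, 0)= 0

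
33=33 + 0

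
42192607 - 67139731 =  - 24947124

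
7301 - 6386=915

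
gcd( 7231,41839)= 7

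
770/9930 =77/993= 0.08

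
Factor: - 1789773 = -3^1*41^1*14551^1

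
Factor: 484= 2^2*11^2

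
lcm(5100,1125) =76500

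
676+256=932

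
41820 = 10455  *4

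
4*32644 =130576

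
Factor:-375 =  - 3^1*5^3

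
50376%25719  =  24657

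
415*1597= 662755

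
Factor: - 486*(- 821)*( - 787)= - 314017722 = - 2^1*3^5*787^1*821^1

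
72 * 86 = 6192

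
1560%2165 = 1560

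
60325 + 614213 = 674538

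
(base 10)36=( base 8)44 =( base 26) 1A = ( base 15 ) 26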